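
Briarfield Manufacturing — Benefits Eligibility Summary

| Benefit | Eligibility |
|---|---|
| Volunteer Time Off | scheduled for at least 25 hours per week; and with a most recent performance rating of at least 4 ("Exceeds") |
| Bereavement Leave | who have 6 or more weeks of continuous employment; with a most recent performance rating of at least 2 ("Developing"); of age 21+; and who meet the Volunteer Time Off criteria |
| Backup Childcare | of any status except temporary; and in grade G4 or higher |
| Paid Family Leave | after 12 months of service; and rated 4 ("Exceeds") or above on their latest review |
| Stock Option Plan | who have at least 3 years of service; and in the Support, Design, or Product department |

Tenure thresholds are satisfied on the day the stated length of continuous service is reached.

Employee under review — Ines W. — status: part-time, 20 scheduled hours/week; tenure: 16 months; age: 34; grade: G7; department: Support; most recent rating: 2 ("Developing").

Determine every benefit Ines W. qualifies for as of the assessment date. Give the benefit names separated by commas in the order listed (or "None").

Backup Childcare

Volunteer Time Off — 20 hrs/wk < 25 ✗ → not eligible.
Bereavement Leave — service 16 months ≥ 6 weeks (≈42 days) ✓; rating 2 ≥ 2 ✓; age 34 ≥ 21 ✓; not eligible for Volunteer Time Off ✗ → not eligible.
Backup Childcare — status part-time ✓ (not excluded); grade G7 ≥ G4 ✓ → eligible.
Paid Family Leave — service 16 months ≥ 12 months ✓; rating 2 < 4 ✗ → not eligible.
Stock Option Plan — service 16 months < 3 years (≈1095 days) ✗ → not eligible.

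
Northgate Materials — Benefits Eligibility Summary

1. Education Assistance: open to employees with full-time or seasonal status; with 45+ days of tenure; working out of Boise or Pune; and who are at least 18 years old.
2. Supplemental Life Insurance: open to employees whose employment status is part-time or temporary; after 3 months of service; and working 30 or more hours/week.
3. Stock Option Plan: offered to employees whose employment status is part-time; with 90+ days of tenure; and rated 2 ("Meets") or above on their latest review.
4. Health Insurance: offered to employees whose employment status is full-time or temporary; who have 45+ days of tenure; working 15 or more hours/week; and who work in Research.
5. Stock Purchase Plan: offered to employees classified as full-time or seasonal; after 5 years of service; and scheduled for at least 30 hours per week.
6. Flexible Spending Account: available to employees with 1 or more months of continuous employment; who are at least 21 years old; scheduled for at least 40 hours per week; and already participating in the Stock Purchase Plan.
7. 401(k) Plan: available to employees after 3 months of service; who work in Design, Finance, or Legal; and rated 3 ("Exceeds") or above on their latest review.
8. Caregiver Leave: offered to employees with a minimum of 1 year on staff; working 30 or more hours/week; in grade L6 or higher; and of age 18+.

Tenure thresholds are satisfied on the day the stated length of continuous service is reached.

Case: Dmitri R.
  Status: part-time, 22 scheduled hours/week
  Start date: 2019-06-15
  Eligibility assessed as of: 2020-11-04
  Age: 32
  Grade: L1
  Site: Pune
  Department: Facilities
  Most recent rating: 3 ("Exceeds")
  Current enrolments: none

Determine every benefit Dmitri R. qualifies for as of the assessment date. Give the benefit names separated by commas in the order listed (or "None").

Stock Option Plan

Service from 2019-06-15 to 2020-11-04: 508 days.
Education Assistance — status part-time ✗ (requires full-time or seasonal) → not eligible.
Supplemental Life Insurance — status part-time ✓; service 508 days ≥ 3 months (≈90 days) ✓; 22 hrs/wk < 30 ✗ → not eligible.
Stock Option Plan — status part-time ✓; service 508 days ≥ 90 days ✓; rating 3 ≥ 2 ✓ → eligible.
Health Insurance — status part-time ✗ (requires full-time or temporary) → not eligible.
Stock Purchase Plan — status part-time ✗ (requires full-time or seasonal) → not eligible.
Flexible Spending Account — service 508 days ≥ 1 month (≈30 days) ✓; age 32 ≥ 21 ✓; 22 hrs/wk < 40 ✗ → not eligible.
401(k) Plan — service 508 days ≥ 3 months (≈90 days) ✓; dept Facilities ✗ → not eligible.
Caregiver Leave — service 508 days ≥ 1 year (≈365 days) ✓; 22 hrs/wk < 30 ✗ → not eligible.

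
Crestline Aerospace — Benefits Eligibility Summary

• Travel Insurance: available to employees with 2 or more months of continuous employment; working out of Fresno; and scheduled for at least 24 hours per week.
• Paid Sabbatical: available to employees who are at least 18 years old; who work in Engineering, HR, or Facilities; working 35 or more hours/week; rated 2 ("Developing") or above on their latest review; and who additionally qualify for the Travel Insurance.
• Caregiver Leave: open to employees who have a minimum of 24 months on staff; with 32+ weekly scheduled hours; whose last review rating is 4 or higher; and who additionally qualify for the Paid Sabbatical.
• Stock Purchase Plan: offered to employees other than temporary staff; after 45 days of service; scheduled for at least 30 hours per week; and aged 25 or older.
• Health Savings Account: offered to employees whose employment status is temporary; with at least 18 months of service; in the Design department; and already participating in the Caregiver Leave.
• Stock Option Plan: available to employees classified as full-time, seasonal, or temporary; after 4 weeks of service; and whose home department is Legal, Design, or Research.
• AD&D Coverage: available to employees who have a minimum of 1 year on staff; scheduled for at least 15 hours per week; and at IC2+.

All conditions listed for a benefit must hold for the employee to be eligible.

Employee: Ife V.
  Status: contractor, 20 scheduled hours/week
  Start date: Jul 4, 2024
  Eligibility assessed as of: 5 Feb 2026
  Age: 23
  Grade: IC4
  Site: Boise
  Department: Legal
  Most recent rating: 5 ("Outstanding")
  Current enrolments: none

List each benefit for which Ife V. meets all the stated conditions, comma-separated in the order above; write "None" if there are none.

AD&D Coverage

Service from Jul 4, 2024 to 5 Feb 2026: 581 days.
Travel Insurance — service 581 days ≥ 2 months (≈60 days) ✓; site Boise ✗ (not Fresno) → not eligible.
Paid Sabbatical — age 23 ≥ 18 ✓; dept Legal ✗ → not eligible.
Caregiver Leave — service 581 days < 24 months (≈720 days) ✗ → not eligible.
Stock Purchase Plan — status contractor ✓ (not excluded); service 581 days ≥ 45 days ✓; 20 hrs/wk < 30 ✗ → not eligible.
Health Savings Account — status contractor ✗ (requires temporary) → not eligible.
Stock Option Plan — status contractor ✗ (requires full-time, seasonal, or temporary) → not eligible.
AD&D Coverage — service 581 days ≥ 1 year (≈365 days) ✓; 20 hrs/wk ≥ 15 ✓; grade IC4 ≥ IC2 ✓ → eligible.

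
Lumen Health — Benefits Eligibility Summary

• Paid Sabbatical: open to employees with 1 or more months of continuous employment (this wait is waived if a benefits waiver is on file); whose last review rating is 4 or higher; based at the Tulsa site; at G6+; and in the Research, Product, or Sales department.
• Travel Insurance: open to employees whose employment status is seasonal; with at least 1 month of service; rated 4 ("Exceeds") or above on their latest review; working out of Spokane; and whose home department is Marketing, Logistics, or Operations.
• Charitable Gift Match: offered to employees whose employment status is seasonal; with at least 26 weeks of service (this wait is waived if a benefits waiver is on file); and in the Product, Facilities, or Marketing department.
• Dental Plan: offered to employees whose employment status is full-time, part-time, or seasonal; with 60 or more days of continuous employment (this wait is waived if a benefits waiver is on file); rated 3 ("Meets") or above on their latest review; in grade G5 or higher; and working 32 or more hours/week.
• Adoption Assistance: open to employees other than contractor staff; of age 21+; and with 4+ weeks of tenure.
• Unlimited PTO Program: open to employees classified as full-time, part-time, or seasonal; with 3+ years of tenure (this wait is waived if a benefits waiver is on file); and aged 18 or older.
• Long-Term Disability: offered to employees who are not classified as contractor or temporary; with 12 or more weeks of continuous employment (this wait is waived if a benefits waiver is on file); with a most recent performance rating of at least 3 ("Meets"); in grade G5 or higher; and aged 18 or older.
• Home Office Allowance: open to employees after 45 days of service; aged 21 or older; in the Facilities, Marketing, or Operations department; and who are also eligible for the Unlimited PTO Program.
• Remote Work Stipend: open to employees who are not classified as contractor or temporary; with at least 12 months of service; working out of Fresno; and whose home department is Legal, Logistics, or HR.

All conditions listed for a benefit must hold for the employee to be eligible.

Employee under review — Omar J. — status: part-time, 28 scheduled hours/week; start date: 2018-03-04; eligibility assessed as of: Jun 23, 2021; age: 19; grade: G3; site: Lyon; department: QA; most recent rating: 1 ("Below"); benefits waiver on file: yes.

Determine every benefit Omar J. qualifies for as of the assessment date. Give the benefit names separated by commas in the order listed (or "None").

Unlimited PTO Program

Service from 2018-03-04 to Jun 23, 2021: 1207 days.
Paid Sabbatical — benefits waiver on file ✓; rating 1 < 4 ✗ → not eligible.
Travel Insurance — status part-time ✗ (requires seasonal) → not eligible.
Charitable Gift Match — status part-time ✗ (requires seasonal) → not eligible.
Dental Plan — status part-time ✓; benefits waiver on file ✓; rating 1 < 3 ✗ → not eligible.
Adoption Assistance — status part-time ✓ (not excluded); age 19 < 21 ✗ → not eligible.
Unlimited PTO Program — status part-time ✓; benefits waiver on file ✓; age 19 ≥ 18 ✓ → eligible.
Long-Term Disability — status part-time ✓ (not excluded); benefits waiver on file ✓; rating 1 < 3 ✗ → not eligible.
Home Office Allowance — service 1207 days ≥ 45 days ✓; age 19 < 21 ✗ → not eligible.
Remote Work Stipend — status part-time ✓ (not excluded); service 1207 days ≥ 12 months (≈360 days) ✓; site Lyon ✗ (not Fresno) → not eligible.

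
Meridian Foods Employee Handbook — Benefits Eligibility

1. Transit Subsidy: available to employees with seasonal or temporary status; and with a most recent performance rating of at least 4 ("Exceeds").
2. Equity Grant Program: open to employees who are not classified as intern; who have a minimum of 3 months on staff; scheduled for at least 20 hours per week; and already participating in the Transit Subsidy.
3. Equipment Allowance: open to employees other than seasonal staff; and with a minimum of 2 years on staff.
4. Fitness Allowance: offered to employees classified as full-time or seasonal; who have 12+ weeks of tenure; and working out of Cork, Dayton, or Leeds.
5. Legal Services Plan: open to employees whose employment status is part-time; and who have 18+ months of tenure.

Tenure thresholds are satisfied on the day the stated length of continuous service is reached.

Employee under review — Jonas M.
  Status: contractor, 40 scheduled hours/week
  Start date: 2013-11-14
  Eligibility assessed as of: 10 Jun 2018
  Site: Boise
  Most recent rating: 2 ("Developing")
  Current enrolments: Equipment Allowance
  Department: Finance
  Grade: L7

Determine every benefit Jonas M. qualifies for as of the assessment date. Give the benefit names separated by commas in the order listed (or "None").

Equipment Allowance

Service from 2013-11-14 to 10 Jun 2018: 1669 days.
Transit Subsidy — status contractor ✗ (requires seasonal or temporary) → not eligible.
Equity Grant Program — status contractor ✓ (not excluded); service 1669 days ≥ 3 months (≈90 days) ✓; 40 hrs/wk ≥ 20 ✓; not enrolled in Transit Subsidy ✗ → not eligible.
Equipment Allowance — status contractor ✓ (not excluded); service 1669 days ≥ 2 years (≈730 days) ✓ → eligible.
Fitness Allowance — status contractor ✗ (requires full-time or seasonal) → not eligible.
Legal Services Plan — status contractor ✗ (requires part-time) → not eligible.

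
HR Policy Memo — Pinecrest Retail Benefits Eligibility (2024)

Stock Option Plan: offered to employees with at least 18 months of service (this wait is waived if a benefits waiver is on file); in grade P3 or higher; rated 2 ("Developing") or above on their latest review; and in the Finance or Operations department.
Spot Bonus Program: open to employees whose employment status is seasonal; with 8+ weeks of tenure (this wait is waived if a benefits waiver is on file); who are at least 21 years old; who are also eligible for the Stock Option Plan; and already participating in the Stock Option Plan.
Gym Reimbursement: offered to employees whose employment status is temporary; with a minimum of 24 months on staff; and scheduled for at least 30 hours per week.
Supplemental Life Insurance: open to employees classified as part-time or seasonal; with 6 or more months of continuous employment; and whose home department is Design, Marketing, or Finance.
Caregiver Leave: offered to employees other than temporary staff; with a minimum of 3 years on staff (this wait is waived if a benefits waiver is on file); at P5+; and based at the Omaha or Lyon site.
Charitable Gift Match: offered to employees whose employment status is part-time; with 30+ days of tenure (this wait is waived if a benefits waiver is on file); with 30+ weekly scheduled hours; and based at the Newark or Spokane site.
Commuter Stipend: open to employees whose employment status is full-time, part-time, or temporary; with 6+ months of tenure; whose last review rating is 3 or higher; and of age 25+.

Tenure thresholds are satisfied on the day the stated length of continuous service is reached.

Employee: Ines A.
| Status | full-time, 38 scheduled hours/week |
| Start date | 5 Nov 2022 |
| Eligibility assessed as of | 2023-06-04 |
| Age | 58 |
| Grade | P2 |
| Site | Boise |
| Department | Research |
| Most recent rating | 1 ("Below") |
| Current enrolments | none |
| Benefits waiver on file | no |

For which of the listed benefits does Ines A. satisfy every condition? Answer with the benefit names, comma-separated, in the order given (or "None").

Service from 5 Nov 2022 to 2023-06-04: 211 days.
Stock Option Plan — no waiver, service 211 days < 18 months (≈540 days) ✗ → not eligible.
Spot Bonus Program — status full-time ✗ (requires seasonal) → not eligible.
Gym Reimbursement — status full-time ✗ (requires temporary) → not eligible.
Supplemental Life Insurance — status full-time ✗ (requires part-time or seasonal) → not eligible.
Caregiver Leave — status full-time ✓ (not excluded); no waiver, service 211 days < 3 years (≈1095 days) ✗ → not eligible.
Charitable Gift Match — status full-time ✗ (requires part-time) → not eligible.
Commuter Stipend — status full-time ✓; service 211 days ≥ 6 months (≈180 days) ✓; rating 1 < 3 ✗ → not eligible.

None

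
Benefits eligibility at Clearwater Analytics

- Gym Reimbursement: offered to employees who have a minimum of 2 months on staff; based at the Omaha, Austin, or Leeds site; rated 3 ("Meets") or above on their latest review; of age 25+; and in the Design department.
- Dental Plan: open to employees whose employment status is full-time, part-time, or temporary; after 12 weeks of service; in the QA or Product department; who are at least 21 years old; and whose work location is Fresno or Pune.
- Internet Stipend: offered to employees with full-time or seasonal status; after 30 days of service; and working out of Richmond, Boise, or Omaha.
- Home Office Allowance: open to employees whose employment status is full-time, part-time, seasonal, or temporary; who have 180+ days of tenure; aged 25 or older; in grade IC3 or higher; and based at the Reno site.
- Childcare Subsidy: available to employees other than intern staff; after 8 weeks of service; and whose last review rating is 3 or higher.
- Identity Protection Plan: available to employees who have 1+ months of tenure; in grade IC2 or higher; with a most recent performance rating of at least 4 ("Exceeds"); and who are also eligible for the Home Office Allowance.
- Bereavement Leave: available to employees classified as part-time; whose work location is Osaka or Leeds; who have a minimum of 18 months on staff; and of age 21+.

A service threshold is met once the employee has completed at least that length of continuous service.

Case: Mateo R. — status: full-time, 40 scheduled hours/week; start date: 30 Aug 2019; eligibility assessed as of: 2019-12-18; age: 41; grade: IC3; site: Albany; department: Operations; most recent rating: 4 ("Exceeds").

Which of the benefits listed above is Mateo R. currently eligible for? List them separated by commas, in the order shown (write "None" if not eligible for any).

Service from 30 Aug 2019 to 2019-12-18: 110 days.
Gym Reimbursement — service 110 days ≥ 2 months (≈60 days) ✓; site Albany ✗ (not Omaha, Austin, or Leeds) → not eligible.
Dental Plan — status full-time ✓; service 110 days ≥ 12 weeks (≈84 days) ✓; dept Operations ✗ → not eligible.
Internet Stipend — status full-time ✓; service 110 days ≥ 30 days ✓; site Albany ✗ (not Richmond, Boise, or Omaha) → not eligible.
Home Office Allowance — status full-time ✓; service 110 days < 180 days ✗ → not eligible.
Childcare Subsidy — status full-time ✓ (not excluded); service 110 days ≥ 8 weeks (≈56 days) ✓; rating 4 ≥ 3 ✓ → eligible.
Identity Protection Plan — service 110 days ≥ 1 month (≈30 days) ✓; grade IC3 ≥ IC2 ✓; rating 4 ≥ 4 ✓; not eligible for Home Office Allowance ✗ → not eligible.
Bereavement Leave — status full-time ✗ (requires part-time) → not eligible.

Childcare Subsidy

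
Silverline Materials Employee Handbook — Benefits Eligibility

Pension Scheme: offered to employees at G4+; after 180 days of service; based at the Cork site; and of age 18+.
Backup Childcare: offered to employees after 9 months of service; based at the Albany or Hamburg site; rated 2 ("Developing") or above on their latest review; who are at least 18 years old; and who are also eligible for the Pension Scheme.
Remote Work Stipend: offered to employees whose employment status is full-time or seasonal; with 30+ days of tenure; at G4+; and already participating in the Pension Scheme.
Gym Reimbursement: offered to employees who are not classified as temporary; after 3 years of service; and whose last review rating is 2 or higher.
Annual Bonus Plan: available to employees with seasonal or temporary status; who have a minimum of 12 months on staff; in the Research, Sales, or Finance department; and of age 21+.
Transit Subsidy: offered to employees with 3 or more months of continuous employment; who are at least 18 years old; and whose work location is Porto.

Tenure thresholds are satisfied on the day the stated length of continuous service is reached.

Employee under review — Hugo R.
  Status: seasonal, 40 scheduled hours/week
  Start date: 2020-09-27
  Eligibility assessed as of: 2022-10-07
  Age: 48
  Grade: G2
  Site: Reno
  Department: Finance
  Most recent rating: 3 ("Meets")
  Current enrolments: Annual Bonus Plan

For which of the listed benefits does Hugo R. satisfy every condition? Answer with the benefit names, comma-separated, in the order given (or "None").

Annual Bonus Plan

Service from 2020-09-27 to 2022-10-07: 740 days.
Pension Scheme — grade G2 < G4 ✗ → not eligible.
Backup Childcare — service 740 days ≥ 9 months (≈270 days) ✓; site Reno ✗ (not Albany or Hamburg) → not eligible.
Remote Work Stipend — status seasonal ✓; service 740 days ≥ 30 days ✓; grade G2 < G4 ✗ → not eligible.
Gym Reimbursement — status seasonal ✓ (not excluded); service 740 days < 3 years (≈1095 days) ✗ → not eligible.
Annual Bonus Plan — status seasonal ✓; service 740 days ≥ 12 months (≈360 days) ✓; dept Finance ✓; age 48 ≥ 21 ✓ → eligible.
Transit Subsidy — service 740 days ≥ 3 months (≈90 days) ✓; age 48 ≥ 18 ✓; site Reno ✗ (not Porto) → not eligible.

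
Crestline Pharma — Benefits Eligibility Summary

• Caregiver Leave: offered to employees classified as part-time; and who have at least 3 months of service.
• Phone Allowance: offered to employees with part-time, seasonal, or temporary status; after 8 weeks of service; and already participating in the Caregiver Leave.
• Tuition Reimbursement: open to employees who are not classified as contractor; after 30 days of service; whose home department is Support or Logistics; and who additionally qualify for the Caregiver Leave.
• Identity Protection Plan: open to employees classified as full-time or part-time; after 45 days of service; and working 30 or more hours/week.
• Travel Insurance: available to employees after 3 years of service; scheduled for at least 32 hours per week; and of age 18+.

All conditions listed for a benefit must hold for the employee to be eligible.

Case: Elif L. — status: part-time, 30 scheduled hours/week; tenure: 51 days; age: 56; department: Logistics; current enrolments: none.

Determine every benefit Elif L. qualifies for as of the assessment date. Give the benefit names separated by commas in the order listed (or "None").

Identity Protection Plan

Caregiver Leave — status part-time ✓; service 51 days < 3 months (≈90 days) ✗ → not eligible.
Phone Allowance — status part-time ✓; service 51 days < 8 weeks (≈56 days) ✗ → not eligible.
Tuition Reimbursement — status part-time ✓ (not excluded); service 51 days ≥ 30 days ✓; dept Logistics ✓; not eligible for Caregiver Leave ✗ → not eligible.
Identity Protection Plan — status part-time ✓; service 51 days ≥ 45 days ✓; 30 hrs/wk ≥ 30 ✓ → eligible.
Travel Insurance — service 51 days < 3 years (≈1095 days) ✗ → not eligible.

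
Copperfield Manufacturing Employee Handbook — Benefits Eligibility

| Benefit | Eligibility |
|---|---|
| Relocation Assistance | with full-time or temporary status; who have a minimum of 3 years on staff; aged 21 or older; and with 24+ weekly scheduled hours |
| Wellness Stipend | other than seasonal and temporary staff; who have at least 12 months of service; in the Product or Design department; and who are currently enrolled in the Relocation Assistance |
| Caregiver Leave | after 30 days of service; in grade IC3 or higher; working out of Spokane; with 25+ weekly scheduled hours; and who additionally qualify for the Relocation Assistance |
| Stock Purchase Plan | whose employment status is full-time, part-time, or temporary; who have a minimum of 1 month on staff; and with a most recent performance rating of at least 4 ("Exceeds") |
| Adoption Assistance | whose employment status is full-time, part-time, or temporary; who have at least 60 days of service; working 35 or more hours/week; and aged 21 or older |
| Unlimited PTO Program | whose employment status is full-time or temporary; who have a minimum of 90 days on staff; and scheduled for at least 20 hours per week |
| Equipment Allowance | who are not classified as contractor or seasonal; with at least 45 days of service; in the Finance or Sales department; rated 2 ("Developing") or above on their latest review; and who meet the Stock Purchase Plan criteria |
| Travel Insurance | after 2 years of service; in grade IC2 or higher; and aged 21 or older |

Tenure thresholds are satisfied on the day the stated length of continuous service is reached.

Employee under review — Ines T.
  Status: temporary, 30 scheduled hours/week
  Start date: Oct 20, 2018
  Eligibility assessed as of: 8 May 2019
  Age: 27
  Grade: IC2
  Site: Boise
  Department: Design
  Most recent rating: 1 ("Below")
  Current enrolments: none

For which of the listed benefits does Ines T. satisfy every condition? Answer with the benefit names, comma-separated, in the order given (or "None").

Unlimited PTO Program

Service from Oct 20, 2018 to 8 May 2019: 200 days.
Relocation Assistance — status temporary ✓; service 200 days < 3 years (≈1095 days) ✗ → not eligible.
Wellness Stipend — status temporary ✗ (excluded) → not eligible.
Caregiver Leave — service 200 days ≥ 30 days ✓; grade IC2 < IC3 ✗ → not eligible.
Stock Purchase Plan — status temporary ✓; service 200 days ≥ 1 month (≈30 days) ✓; rating 1 < 4 ✗ → not eligible.
Adoption Assistance — status temporary ✓; service 200 days ≥ 60 days ✓; 30 hrs/wk < 35 ✗ → not eligible.
Unlimited PTO Program — status temporary ✓; service 200 days ≥ 90 days ✓; 30 hrs/wk ≥ 20 ✓ → eligible.
Equipment Allowance — status temporary ✓ (not excluded); service 200 days ≥ 45 days ✓; dept Design ✗ → not eligible.
Travel Insurance — service 200 days < 2 years (≈730 days) ✗ → not eligible.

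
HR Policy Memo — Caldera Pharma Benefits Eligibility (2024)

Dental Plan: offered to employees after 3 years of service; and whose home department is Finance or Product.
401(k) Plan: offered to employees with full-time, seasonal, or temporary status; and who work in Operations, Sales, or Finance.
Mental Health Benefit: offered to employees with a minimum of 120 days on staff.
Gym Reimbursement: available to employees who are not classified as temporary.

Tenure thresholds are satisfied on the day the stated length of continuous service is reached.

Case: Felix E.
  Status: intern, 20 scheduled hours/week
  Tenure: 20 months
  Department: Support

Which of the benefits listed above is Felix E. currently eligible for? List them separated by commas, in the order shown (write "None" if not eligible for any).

Dental Plan — service 20 months < 3 years (≈1095 days) ✗ → not eligible.
401(k) Plan — status intern ✗ (requires full-time, seasonal, or temporary) → not eligible.
Mental Health Benefit — service 20 months ≥ 120 days ✓ → eligible.
Gym Reimbursement — status intern ✓ (not excluded) → eligible.

Mental Health Benefit, Gym Reimbursement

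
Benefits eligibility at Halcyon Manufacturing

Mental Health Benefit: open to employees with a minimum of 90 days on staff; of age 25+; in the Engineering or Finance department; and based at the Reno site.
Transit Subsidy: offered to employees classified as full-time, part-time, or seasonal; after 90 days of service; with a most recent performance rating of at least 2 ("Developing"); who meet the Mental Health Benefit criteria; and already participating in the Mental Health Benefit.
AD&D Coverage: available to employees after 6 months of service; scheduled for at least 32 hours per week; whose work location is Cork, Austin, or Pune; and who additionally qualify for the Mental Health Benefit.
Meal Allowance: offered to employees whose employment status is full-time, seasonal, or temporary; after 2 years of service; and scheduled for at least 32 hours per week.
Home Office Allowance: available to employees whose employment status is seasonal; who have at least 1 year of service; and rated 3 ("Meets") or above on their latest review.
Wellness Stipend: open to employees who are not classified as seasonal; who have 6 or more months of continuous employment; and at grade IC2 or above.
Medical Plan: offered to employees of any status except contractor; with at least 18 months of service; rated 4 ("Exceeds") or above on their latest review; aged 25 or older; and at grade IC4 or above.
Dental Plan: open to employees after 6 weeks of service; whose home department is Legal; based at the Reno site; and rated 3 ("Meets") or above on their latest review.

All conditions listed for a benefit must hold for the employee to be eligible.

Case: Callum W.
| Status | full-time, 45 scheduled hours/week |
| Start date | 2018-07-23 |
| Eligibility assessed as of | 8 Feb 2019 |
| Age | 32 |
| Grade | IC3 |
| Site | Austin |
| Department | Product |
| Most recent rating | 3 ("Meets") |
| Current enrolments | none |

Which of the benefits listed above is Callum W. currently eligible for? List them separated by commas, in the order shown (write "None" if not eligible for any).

Wellness Stipend

Service from 2018-07-23 to 8 Feb 2019: 200 days.
Mental Health Benefit — service 200 days ≥ 90 days ✓; age 32 ≥ 25 ✓; dept Product ✗ → not eligible.
Transit Subsidy — status full-time ✓; service 200 days ≥ 90 days ✓; rating 3 ≥ 2 ✓; not eligible for Mental Health Benefit ✗ → not eligible.
AD&D Coverage — service 200 days ≥ 6 months (≈180 days) ✓; 45 hrs/wk ≥ 32 ✓; site Austin ✓; not eligible for Mental Health Benefit ✗ → not eligible.
Meal Allowance — status full-time ✓; service 200 days < 2 years (≈730 days) ✗ → not eligible.
Home Office Allowance — status full-time ✗ (requires seasonal) → not eligible.
Wellness Stipend — status full-time ✓ (not excluded); service 200 days ≥ 6 months (≈180 days) ✓; grade IC3 ≥ IC2 ✓ → eligible.
Medical Plan — status full-time ✓ (not excluded); service 200 days < 18 months (≈540 days) ✗ → not eligible.
Dental Plan — service 200 days ≥ 6 weeks (≈42 days) ✓; dept Product ✗ → not eligible.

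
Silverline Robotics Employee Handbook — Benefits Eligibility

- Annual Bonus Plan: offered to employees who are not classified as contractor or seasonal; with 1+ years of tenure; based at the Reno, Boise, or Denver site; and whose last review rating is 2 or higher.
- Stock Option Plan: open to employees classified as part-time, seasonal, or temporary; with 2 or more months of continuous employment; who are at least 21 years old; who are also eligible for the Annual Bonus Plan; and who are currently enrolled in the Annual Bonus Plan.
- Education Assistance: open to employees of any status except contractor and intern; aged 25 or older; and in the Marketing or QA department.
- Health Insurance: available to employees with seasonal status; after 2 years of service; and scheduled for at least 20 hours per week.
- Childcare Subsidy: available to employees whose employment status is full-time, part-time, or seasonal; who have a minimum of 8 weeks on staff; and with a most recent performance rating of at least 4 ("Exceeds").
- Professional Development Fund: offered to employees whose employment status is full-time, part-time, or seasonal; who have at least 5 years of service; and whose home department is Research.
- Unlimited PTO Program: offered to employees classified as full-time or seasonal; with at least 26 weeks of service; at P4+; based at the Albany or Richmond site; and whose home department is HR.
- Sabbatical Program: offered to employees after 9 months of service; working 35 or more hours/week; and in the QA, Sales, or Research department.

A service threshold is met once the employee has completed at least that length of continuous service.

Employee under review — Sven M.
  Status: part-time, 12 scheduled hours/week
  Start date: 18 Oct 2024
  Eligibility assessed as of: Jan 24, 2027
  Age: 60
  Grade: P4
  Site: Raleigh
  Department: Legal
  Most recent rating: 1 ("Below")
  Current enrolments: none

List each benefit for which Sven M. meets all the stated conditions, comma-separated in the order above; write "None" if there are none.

Service from 18 Oct 2024 to Jan 24, 2027: 828 days.
Annual Bonus Plan — status part-time ✓ (not excluded); service 828 days ≥ 1 year (≈365 days) ✓; site Raleigh ✗ (not Reno, Boise, or Denver) → not eligible.
Stock Option Plan — status part-time ✓; service 828 days ≥ 2 months (≈60 days) ✓; age 60 ≥ 21 ✓; not eligible for Annual Bonus Plan ✗ → not eligible.
Education Assistance — status part-time ✓ (not excluded); age 60 ≥ 25 ✓; dept Legal ✗ → not eligible.
Health Insurance — status part-time ✗ (requires seasonal) → not eligible.
Childcare Subsidy — status part-time ✓; service 828 days ≥ 8 weeks (≈56 days) ✓; rating 1 < 4 ✗ → not eligible.
Professional Development Fund — status part-time ✓; service 828 days < 5 years (≈1825 days) ✗ → not eligible.
Unlimited PTO Program — status part-time ✗ (requires full-time or seasonal) → not eligible.
Sabbatical Program — service 828 days ≥ 9 months (≈270 days) ✓; 12 hrs/wk < 35 ✗ → not eligible.

None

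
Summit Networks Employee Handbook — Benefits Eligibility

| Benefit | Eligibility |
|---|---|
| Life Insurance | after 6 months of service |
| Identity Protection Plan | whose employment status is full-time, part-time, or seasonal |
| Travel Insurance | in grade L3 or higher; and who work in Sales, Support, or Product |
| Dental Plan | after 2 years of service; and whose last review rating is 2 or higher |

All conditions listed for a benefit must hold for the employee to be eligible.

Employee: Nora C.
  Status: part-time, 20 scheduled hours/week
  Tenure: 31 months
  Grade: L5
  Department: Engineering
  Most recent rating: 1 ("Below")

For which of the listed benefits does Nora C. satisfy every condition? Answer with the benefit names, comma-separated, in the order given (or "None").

Life Insurance — service 31 months ≥ 6 months ✓ → eligible.
Identity Protection Plan — status part-time ✓ → eligible.
Travel Insurance — grade L5 ≥ L3 ✓; dept Engineering ✗ → not eligible.
Dental Plan — service 31 months ≥ 2 years (≈730 days) ✓; rating 1 < 2 ✗ → not eligible.

Life Insurance, Identity Protection Plan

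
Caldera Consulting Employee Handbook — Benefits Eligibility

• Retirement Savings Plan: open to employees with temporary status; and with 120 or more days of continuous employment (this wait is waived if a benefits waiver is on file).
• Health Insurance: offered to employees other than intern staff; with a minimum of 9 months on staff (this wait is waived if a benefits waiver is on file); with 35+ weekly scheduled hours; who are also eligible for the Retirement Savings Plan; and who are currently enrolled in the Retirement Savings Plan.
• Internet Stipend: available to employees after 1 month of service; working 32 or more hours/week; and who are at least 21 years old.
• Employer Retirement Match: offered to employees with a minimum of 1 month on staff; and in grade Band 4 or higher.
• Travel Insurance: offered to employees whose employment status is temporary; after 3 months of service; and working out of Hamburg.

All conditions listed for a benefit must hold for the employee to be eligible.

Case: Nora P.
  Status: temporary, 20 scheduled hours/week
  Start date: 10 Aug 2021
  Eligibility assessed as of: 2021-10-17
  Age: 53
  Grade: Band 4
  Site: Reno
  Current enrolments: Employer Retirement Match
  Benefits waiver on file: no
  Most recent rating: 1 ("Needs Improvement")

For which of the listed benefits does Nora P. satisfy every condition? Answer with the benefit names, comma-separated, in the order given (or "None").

Employer Retirement Match

Service from 10 Aug 2021 to 2021-10-17: 68 days.
Retirement Savings Plan — status temporary ✓; no waiver, service 68 days < 120 days ✗ → not eligible.
Health Insurance — status temporary ✓ (not excluded); no waiver, service 68 days < 9 months (≈270 days) ✗ → not eligible.
Internet Stipend — service 68 days ≥ 1 month (≈30 days) ✓; 20 hrs/wk < 32 ✗ → not eligible.
Employer Retirement Match — service 68 days ≥ 1 month (≈30 days) ✓; grade Band 4 ≥ Band 4 ✓ → eligible.
Travel Insurance — status temporary ✓; service 68 days < 3 months (≈90 days) ✗ → not eligible.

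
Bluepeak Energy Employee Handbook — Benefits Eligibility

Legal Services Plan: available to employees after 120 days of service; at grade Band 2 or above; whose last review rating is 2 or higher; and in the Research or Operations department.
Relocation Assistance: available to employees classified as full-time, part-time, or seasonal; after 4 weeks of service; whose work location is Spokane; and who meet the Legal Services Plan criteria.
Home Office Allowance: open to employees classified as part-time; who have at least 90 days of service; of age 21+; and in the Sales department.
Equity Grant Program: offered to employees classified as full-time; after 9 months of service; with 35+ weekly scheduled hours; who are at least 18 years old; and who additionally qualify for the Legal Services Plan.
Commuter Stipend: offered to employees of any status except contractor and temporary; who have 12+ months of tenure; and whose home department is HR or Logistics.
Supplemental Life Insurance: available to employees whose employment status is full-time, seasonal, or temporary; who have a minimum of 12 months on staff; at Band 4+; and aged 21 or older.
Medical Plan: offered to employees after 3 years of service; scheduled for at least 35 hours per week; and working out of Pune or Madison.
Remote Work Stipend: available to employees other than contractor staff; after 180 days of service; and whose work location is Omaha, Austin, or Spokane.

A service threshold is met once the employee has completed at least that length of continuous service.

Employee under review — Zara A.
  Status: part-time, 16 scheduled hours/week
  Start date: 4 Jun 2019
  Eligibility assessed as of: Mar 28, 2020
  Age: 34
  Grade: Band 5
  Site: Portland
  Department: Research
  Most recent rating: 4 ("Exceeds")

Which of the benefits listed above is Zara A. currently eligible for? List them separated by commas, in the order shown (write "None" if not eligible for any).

Service from 4 Jun 2019 to Mar 28, 2020: 298 days.
Legal Services Plan — service 298 days ≥ 120 days ✓; grade Band 5 ≥ Band 2 ✓; rating 4 ≥ 2 ✓; dept Research ✓ → eligible.
Relocation Assistance — status part-time ✓; service 298 days ≥ 4 weeks (≈28 days) ✓; site Portland ✗ (not Spokane) → not eligible.
Home Office Allowance — status part-time ✓; service 298 days ≥ 90 days ✓; age 34 ≥ 21 ✓; dept Research ✗ → not eligible.
Equity Grant Program — status part-time ✗ (requires full-time) → not eligible.
Commuter Stipend — status part-time ✓ (not excluded); service 298 days < 12 months (≈360 days) ✗ → not eligible.
Supplemental Life Insurance — status part-time ✗ (requires full-time, seasonal, or temporary) → not eligible.
Medical Plan — service 298 days < 3 years (≈1095 days) ✗ → not eligible.
Remote Work Stipend — status part-time ✓ (not excluded); service 298 days ≥ 180 days ✓; site Portland ✗ (not Omaha, Austin, or Spokane) → not eligible.

Legal Services Plan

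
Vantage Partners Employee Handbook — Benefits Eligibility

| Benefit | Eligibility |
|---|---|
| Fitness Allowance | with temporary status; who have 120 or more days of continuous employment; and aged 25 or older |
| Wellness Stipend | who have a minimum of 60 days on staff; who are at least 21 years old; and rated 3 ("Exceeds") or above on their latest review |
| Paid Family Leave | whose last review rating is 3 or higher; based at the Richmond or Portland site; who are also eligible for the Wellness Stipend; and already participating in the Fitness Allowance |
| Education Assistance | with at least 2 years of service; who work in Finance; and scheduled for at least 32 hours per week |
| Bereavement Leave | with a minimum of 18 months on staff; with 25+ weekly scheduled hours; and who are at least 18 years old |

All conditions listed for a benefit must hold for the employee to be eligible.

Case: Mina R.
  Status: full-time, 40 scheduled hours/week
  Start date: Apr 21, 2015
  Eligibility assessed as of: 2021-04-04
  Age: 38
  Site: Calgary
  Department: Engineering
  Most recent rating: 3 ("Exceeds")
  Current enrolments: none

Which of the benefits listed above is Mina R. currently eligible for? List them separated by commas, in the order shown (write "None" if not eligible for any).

Service from Apr 21, 2015 to 2021-04-04: 2175 days.
Fitness Allowance — status full-time ✗ (requires temporary) → not eligible.
Wellness Stipend — service 2175 days ≥ 60 days ✓; age 38 ≥ 21 ✓; rating 3 ≥ 3 ✓ → eligible.
Paid Family Leave — rating 3 ≥ 3 ✓; site Calgary ✗ (not Richmond or Portland) → not eligible.
Education Assistance — service 2175 days ≥ 2 years (≈730 days) ✓; dept Engineering ✗ → not eligible.
Bereavement Leave — service 2175 days ≥ 18 months (≈540 days) ✓; 40 hrs/wk ≥ 25 ✓; age 38 ≥ 18 ✓ → eligible.

Wellness Stipend, Bereavement Leave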